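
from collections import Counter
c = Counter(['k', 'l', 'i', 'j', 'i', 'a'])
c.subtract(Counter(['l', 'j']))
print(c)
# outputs Counter({'i': 2, 'k': 1, 'a': 1, 'l': 0, 'j': 0})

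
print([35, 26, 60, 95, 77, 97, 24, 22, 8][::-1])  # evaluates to [8, 22, 24, 97, 77, 95, 60, 26, 35]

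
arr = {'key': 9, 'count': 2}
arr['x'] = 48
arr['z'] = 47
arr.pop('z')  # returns 47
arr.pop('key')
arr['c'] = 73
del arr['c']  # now {'count': 2, 'x': 48}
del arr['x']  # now {'count': 2}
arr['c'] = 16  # {'count': 2, 'c': 16}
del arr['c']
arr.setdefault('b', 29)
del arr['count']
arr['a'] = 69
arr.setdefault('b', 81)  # 29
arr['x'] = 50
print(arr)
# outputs {'b': 29, 'a': 69, 'x': 50}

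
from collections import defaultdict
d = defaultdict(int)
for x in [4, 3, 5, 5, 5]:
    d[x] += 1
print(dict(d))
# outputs {4: 1, 3: 1, 5: 3}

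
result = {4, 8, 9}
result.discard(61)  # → {4, 8, 9}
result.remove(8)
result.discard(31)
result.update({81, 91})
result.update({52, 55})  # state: {4, 9, 52, 55, 81, 91}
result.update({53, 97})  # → {4, 9, 52, 53, 55, 81, 91, 97}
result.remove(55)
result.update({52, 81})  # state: {4, 9, 52, 53, 81, 91, 97}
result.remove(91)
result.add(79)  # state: {4, 9, 52, 53, 79, 81, 97}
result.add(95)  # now {4, 9, 52, 53, 79, 81, 95, 97}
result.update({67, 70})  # {4, 9, 52, 53, 67, 70, 79, 81, 95, 97}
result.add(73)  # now {4, 9, 52, 53, 67, 70, 73, 79, 81, 95, 97}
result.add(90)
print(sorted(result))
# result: [4, 9, 52, 53, 67, 70, 73, 79, 81, 90, 95, 97]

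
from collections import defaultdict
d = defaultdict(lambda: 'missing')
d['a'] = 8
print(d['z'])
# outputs missing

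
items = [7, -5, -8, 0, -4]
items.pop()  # -4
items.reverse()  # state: [0, -8, -5, 7]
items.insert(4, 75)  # [0, -8, -5, 7, 75]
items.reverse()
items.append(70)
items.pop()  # 70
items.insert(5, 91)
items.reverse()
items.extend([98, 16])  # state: [91, 0, -8, -5, 7, 75, 98, 16]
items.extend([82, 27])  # [91, 0, -8, -5, 7, 75, 98, 16, 82, 27]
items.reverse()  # [27, 82, 16, 98, 75, 7, -5, -8, 0, 91]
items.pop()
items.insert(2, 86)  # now [27, 82, 86, 16, 98, 75, 7, -5, -8, 0]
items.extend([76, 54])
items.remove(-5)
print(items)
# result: [27, 82, 86, 16, 98, 75, 7, -8, 0, 76, 54]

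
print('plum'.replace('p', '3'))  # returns 3lum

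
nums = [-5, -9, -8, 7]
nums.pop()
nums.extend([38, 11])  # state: [-5, -9, -8, 38, 11]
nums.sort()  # [-9, -8, -5, 11, 38]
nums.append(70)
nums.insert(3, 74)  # [-9, -8, -5, 74, 11, 38, 70]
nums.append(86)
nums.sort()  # [-9, -8, -5, 11, 38, 70, 74, 86]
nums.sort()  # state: [-9, -8, -5, 11, 38, 70, 74, 86]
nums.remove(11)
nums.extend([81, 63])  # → [-9, -8, -5, 38, 70, 74, 86, 81, 63]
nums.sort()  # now [-9, -8, -5, 38, 63, 70, 74, 81, 86]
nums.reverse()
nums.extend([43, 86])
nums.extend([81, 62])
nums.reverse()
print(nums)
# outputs [62, 81, 86, 43, -9, -8, -5, 38, 63, 70, 74, 81, 86]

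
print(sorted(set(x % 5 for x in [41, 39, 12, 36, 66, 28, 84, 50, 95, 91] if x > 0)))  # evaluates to [0, 1, 2, 3, 4]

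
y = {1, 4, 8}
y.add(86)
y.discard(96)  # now {1, 4, 8, 86}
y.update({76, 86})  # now {1, 4, 8, 76, 86}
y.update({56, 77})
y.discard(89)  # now {1, 4, 8, 56, 76, 77, 86}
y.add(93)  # {1, 4, 8, 56, 76, 77, 86, 93}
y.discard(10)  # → {1, 4, 8, 56, 76, 77, 86, 93}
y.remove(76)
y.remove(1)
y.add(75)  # {4, 8, 56, 75, 77, 86, 93}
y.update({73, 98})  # {4, 8, 56, 73, 75, 77, 86, 93, 98}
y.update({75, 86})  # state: {4, 8, 56, 73, 75, 77, 86, 93, 98}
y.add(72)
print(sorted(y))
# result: [4, 8, 56, 72, 73, 75, 77, 86, 93, 98]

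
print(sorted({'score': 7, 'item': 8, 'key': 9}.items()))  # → [('item', 8), ('key', 9), ('score', 7)]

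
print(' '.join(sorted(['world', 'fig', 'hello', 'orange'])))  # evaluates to fig hello orange world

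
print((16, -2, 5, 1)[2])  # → 5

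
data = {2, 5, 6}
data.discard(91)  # {2, 5, 6}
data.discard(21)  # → {2, 5, 6}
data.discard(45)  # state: {2, 5, 6}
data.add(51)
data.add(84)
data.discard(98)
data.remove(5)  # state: {2, 6, 51, 84}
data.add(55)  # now {2, 6, 51, 55, 84}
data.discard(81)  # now {2, 6, 51, 55, 84}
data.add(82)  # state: {2, 6, 51, 55, 82, 84}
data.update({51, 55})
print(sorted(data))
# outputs [2, 6, 51, 55, 82, 84]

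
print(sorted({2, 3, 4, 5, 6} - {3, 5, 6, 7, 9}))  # [2, 4]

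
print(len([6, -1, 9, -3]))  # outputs 4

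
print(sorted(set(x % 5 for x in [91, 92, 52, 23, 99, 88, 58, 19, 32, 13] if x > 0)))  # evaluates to [1, 2, 3, 4]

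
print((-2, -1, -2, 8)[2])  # -2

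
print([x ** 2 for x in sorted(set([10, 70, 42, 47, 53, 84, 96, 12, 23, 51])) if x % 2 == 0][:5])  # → [100, 144, 1764, 4900, 7056]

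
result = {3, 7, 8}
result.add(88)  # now {3, 7, 8, 88}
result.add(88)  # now {3, 7, 8, 88}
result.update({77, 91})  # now {3, 7, 8, 77, 88, 91}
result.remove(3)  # {7, 8, 77, 88, 91}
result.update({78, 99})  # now {7, 8, 77, 78, 88, 91, 99}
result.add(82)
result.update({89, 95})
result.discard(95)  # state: {7, 8, 77, 78, 82, 88, 89, 91, 99}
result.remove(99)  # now {7, 8, 77, 78, 82, 88, 89, 91}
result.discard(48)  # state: {7, 8, 77, 78, 82, 88, 89, 91}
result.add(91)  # {7, 8, 77, 78, 82, 88, 89, 91}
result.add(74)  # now {7, 8, 74, 77, 78, 82, 88, 89, 91}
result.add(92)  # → {7, 8, 74, 77, 78, 82, 88, 89, 91, 92}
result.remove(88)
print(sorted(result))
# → [7, 8, 74, 77, 78, 82, 89, 91, 92]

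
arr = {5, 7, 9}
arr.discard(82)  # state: {5, 7, 9}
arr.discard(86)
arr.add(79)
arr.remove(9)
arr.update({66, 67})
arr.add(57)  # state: {5, 7, 57, 66, 67, 79}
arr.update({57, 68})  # {5, 7, 57, 66, 67, 68, 79}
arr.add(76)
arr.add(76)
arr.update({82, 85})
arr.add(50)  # {5, 7, 50, 57, 66, 67, 68, 76, 79, 82, 85}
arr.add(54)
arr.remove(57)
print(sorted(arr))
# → [5, 7, 50, 54, 66, 67, 68, 76, 79, 82, 85]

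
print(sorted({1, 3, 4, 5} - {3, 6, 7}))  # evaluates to [1, 4, 5]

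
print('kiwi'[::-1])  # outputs iwik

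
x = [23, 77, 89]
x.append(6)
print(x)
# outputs [23, 77, 89, 6]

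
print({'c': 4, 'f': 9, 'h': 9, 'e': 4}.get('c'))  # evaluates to 4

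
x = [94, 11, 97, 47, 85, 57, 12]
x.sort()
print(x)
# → [11, 12, 47, 57, 85, 94, 97]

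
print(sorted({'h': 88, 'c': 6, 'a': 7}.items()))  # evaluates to [('a', 7), ('c', 6), ('h', 88)]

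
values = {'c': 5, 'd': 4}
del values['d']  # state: {'c': 5}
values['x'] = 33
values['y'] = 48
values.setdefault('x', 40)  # 33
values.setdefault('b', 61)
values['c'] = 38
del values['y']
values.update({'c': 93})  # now {'c': 93, 'x': 33, 'b': 61}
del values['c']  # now {'x': 33, 'b': 61}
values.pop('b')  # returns 61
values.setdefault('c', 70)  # 70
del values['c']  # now {'x': 33}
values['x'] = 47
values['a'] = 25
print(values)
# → {'x': 47, 'a': 25}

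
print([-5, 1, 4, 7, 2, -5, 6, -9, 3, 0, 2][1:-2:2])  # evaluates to [1, 7, -5, -9]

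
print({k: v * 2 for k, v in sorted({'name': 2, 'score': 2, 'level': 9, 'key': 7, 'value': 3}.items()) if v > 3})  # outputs {'key': 14, 'level': 18}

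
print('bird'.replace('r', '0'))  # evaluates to bi0d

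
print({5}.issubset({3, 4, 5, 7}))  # True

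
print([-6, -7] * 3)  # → [-6, -7, -6, -7, -6, -7]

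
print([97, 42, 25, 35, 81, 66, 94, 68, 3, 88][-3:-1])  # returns [68, 3]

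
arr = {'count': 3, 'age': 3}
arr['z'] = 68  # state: {'count': 3, 'age': 3, 'z': 68}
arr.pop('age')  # 3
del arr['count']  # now {'z': 68}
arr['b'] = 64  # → {'z': 68, 'b': 64}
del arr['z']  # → {'b': 64}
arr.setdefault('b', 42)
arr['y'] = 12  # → {'b': 64, 'y': 12}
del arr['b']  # {'y': 12}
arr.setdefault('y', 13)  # 12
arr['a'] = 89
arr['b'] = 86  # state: {'y': 12, 'a': 89, 'b': 86}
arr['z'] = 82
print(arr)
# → {'y': 12, 'a': 89, 'b': 86, 'z': 82}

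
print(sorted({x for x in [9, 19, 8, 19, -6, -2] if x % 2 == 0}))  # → [-6, -2, 8]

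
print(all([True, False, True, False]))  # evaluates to False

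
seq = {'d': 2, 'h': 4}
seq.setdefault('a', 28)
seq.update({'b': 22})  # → {'d': 2, 'h': 4, 'a': 28, 'b': 22}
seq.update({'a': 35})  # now {'d': 2, 'h': 4, 'a': 35, 'b': 22}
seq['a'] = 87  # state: {'d': 2, 'h': 4, 'a': 87, 'b': 22}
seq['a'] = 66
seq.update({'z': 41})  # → {'d': 2, 'h': 4, 'a': 66, 'b': 22, 'z': 41}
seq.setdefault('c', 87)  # 87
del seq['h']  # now {'d': 2, 'a': 66, 'b': 22, 'z': 41, 'c': 87}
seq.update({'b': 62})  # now {'d': 2, 'a': 66, 'b': 62, 'z': 41, 'c': 87}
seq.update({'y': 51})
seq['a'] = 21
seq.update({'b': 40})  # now {'d': 2, 'a': 21, 'b': 40, 'z': 41, 'c': 87, 'y': 51}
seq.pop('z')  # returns 41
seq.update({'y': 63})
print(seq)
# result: {'d': 2, 'a': 21, 'b': 40, 'c': 87, 'y': 63}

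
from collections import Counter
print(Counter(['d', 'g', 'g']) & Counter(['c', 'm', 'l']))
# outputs Counter()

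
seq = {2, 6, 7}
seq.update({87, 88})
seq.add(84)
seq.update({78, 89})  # {2, 6, 7, 78, 84, 87, 88, 89}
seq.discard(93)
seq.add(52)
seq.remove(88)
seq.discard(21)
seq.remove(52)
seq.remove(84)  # {2, 6, 7, 78, 87, 89}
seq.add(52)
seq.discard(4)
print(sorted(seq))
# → [2, 6, 7, 52, 78, 87, 89]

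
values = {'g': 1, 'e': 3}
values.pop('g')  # 1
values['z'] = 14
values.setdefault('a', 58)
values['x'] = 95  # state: {'e': 3, 'z': 14, 'a': 58, 'x': 95}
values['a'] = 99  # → {'e': 3, 'z': 14, 'a': 99, 'x': 95}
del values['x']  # {'e': 3, 'z': 14, 'a': 99}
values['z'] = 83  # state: {'e': 3, 'z': 83, 'a': 99}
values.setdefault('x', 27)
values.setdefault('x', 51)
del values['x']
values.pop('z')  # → 83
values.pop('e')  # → 3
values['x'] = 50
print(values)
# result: {'a': 99, 'x': 50}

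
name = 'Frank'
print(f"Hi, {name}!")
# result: Hi, Frank!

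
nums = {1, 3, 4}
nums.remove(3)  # {1, 4}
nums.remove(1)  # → {4}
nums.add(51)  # {4, 51}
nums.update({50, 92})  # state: {4, 50, 51, 92}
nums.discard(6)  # {4, 50, 51, 92}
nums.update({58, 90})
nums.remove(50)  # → {4, 51, 58, 90, 92}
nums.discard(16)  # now {4, 51, 58, 90, 92}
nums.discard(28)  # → {4, 51, 58, 90, 92}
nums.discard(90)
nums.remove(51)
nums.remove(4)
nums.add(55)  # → {55, 58, 92}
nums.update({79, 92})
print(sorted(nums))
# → [55, 58, 79, 92]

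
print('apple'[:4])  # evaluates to appl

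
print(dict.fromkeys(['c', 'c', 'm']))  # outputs {'c': None, 'm': None}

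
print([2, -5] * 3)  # [2, -5, 2, -5, 2, -5]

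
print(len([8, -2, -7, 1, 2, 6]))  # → 6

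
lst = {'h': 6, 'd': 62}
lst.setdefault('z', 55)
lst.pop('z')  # 55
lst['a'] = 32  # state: {'h': 6, 'd': 62, 'a': 32}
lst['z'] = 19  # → {'h': 6, 'd': 62, 'a': 32, 'z': 19}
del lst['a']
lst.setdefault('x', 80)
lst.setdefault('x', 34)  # 80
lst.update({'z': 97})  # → {'h': 6, 'd': 62, 'z': 97, 'x': 80}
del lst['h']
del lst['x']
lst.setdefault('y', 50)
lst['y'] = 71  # {'d': 62, 'z': 97, 'y': 71}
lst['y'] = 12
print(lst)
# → {'d': 62, 'z': 97, 'y': 12}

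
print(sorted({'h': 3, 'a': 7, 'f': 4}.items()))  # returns [('a', 7), ('f', 4), ('h', 3)]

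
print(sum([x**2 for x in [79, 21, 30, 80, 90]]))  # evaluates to 22082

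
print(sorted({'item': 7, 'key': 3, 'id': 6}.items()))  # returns [('id', 6), ('item', 7), ('key', 3)]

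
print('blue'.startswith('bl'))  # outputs True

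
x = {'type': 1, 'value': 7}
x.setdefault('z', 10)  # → 10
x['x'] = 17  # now {'type': 1, 'value': 7, 'z': 10, 'x': 17}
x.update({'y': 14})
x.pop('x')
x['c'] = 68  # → {'type': 1, 'value': 7, 'z': 10, 'y': 14, 'c': 68}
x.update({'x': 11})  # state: {'type': 1, 'value': 7, 'z': 10, 'y': 14, 'c': 68, 'x': 11}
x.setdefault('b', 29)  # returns 29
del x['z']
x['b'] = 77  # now {'type': 1, 'value': 7, 'y': 14, 'c': 68, 'x': 11, 'b': 77}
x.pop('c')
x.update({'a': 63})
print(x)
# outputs {'type': 1, 'value': 7, 'y': 14, 'x': 11, 'b': 77, 'a': 63}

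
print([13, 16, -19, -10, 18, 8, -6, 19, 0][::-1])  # [0, 19, -6, 8, 18, -10, -19, 16, 13]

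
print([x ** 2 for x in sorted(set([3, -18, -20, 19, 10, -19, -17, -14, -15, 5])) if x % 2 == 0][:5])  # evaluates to [400, 324, 196, 100]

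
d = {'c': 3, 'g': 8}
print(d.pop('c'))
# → 3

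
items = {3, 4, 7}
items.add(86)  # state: {3, 4, 7, 86}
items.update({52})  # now {3, 4, 7, 52, 86}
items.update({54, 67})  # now {3, 4, 7, 52, 54, 67, 86}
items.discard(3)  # {4, 7, 52, 54, 67, 86}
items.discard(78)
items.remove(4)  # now {7, 52, 54, 67, 86}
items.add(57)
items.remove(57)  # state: {7, 52, 54, 67, 86}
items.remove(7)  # {52, 54, 67, 86}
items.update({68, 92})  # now {52, 54, 67, 68, 86, 92}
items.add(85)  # {52, 54, 67, 68, 85, 86, 92}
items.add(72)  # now {52, 54, 67, 68, 72, 85, 86, 92}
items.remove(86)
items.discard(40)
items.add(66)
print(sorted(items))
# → [52, 54, 66, 67, 68, 72, 85, 92]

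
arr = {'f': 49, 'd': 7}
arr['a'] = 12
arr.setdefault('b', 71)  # 71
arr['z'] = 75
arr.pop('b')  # 71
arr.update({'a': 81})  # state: {'f': 49, 'd': 7, 'a': 81, 'z': 75}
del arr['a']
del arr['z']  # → {'f': 49, 'd': 7}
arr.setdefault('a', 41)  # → 41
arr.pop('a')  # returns 41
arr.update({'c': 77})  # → {'f': 49, 'd': 7, 'c': 77}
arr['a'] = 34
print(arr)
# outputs {'f': 49, 'd': 7, 'c': 77, 'a': 34}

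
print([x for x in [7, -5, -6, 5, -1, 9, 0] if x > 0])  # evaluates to [7, 5, 9]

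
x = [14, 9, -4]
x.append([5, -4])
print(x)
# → [14, 9, -4, [5, -4]]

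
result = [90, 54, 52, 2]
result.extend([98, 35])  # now [90, 54, 52, 2, 98, 35]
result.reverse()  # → [35, 98, 2, 52, 54, 90]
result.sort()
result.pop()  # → 98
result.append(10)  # [2, 35, 52, 54, 90, 10]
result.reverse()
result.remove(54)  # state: [10, 90, 52, 35, 2]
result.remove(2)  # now [10, 90, 52, 35]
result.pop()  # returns 35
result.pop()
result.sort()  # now [10, 90]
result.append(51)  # [10, 90, 51]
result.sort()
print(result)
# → [10, 51, 90]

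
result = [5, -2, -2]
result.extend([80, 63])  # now [5, -2, -2, 80, 63]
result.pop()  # 63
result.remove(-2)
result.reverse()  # [80, -2, 5]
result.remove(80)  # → [-2, 5]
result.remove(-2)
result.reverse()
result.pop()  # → 5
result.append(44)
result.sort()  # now [44]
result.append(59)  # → [44, 59]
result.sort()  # [44, 59]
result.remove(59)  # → [44]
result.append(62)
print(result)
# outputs [44, 62]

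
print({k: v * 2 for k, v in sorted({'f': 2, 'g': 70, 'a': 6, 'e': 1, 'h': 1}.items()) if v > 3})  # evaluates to {'a': 12, 'g': 140}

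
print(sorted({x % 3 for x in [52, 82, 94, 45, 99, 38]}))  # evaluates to [0, 1, 2]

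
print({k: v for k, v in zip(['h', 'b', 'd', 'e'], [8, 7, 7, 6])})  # {'h': 8, 'b': 7, 'd': 7, 'e': 6}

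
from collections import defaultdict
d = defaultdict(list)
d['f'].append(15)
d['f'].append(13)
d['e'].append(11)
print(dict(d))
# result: {'f': [15, 13], 'e': [11]}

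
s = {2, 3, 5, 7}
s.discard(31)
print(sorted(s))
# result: [2, 3, 5, 7]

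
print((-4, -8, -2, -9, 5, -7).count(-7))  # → 1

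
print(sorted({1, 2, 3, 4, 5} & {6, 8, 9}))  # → []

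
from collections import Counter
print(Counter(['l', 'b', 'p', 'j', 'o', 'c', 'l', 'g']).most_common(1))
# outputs [('l', 2)]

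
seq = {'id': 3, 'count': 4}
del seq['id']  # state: {'count': 4}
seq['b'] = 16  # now {'count': 4, 'b': 16}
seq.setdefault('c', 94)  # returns 94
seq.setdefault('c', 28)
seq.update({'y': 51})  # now {'count': 4, 'b': 16, 'c': 94, 'y': 51}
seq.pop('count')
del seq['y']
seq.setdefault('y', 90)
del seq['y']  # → {'b': 16, 'c': 94}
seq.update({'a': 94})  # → {'b': 16, 'c': 94, 'a': 94}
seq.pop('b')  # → 16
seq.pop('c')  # 94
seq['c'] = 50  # {'a': 94, 'c': 50}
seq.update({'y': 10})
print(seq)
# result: {'a': 94, 'c': 50, 'y': 10}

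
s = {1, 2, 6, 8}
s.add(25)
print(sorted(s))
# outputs [1, 2, 6, 8, 25]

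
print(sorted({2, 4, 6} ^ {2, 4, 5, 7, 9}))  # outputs [5, 6, 7, 9]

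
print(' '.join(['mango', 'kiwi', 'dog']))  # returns mango kiwi dog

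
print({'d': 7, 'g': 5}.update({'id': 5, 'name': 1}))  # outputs None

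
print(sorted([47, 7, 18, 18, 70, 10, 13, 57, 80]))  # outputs [7, 10, 13, 18, 18, 47, 57, 70, 80]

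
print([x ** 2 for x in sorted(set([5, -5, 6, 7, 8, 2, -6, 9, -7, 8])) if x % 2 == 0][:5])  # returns [36, 4, 36, 64]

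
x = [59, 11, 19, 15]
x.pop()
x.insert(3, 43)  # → [59, 11, 19, 43]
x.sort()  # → [11, 19, 43, 59]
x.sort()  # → [11, 19, 43, 59]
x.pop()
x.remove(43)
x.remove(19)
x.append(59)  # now [11, 59]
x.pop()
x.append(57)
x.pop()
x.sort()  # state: [11]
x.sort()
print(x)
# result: [11]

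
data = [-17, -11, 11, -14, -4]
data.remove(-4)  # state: [-17, -11, 11, -14]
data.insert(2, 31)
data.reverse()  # [-14, 11, 31, -11, -17]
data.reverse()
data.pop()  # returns -14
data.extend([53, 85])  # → [-17, -11, 31, 11, 53, 85]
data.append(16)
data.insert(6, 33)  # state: [-17, -11, 31, 11, 53, 85, 33, 16]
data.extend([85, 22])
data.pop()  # 22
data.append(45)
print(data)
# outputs [-17, -11, 31, 11, 53, 85, 33, 16, 85, 45]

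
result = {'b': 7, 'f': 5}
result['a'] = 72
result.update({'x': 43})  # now {'b': 7, 'f': 5, 'a': 72, 'x': 43}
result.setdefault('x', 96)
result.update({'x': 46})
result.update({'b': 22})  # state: {'b': 22, 'f': 5, 'a': 72, 'x': 46}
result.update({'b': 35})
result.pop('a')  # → 72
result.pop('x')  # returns 46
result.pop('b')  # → 35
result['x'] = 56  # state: {'f': 5, 'x': 56}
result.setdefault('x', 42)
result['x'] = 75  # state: {'f': 5, 'x': 75}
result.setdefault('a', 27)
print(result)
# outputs {'f': 5, 'x': 75, 'a': 27}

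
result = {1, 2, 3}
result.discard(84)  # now {1, 2, 3}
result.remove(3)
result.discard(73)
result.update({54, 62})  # {1, 2, 54, 62}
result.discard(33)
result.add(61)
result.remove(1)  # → {2, 54, 61, 62}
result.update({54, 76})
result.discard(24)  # {2, 54, 61, 62, 76}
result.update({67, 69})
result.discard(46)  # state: {2, 54, 61, 62, 67, 69, 76}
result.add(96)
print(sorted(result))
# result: [2, 54, 61, 62, 67, 69, 76, 96]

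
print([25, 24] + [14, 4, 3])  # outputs [25, 24, 14, 4, 3]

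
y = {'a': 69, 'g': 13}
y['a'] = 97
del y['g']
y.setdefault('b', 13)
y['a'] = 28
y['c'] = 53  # {'a': 28, 'b': 13, 'c': 53}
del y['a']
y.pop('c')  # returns 53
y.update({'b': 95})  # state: {'b': 95}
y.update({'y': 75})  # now {'b': 95, 'y': 75}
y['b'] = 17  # {'b': 17, 'y': 75}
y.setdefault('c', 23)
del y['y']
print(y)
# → {'b': 17, 'c': 23}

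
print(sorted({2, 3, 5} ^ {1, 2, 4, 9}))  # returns [1, 3, 4, 5, 9]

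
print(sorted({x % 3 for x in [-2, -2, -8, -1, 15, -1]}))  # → [0, 1, 2]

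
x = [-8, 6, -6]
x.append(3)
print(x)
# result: [-8, 6, -6, 3]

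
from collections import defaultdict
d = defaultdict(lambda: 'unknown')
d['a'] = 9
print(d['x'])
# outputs unknown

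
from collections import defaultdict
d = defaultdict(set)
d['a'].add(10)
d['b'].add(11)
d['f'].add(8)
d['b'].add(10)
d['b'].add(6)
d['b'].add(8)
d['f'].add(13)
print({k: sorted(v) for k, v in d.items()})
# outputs {'a': [10], 'b': [6, 8, 10, 11], 'f': [8, 13]}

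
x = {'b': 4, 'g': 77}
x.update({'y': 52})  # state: {'b': 4, 'g': 77, 'y': 52}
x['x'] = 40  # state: {'b': 4, 'g': 77, 'y': 52, 'x': 40}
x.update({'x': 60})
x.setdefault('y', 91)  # 52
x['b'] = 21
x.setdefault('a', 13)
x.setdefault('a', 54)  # 13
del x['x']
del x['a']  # {'b': 21, 'g': 77, 'y': 52}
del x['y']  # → {'b': 21, 'g': 77}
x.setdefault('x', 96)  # 96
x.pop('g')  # 77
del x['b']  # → {'x': 96}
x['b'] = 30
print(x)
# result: {'x': 96, 'b': 30}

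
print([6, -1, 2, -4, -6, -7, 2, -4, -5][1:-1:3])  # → [-1, -6, -4]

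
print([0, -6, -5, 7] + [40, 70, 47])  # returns [0, -6, -5, 7, 40, 70, 47]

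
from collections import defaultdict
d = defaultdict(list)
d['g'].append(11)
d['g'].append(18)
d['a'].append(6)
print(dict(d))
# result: {'g': [11, 18], 'a': [6]}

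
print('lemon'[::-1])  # nomel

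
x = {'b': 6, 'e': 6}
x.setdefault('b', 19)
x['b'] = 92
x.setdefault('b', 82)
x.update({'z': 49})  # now {'b': 92, 'e': 6, 'z': 49}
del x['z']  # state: {'b': 92, 'e': 6}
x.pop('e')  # 6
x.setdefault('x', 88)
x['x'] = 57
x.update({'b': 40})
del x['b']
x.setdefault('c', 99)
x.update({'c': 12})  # {'x': 57, 'c': 12}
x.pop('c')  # 12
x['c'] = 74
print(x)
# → {'x': 57, 'c': 74}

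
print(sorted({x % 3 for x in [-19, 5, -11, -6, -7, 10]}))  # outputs [0, 1, 2]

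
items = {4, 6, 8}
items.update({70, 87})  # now {4, 6, 8, 70, 87}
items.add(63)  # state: {4, 6, 8, 63, 70, 87}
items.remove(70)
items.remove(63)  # {4, 6, 8, 87}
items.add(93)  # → {4, 6, 8, 87, 93}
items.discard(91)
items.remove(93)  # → {4, 6, 8, 87}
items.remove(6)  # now {4, 8, 87}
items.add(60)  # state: {4, 8, 60, 87}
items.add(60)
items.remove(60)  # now {4, 8, 87}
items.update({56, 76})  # {4, 8, 56, 76, 87}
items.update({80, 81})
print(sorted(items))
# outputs [4, 8, 56, 76, 80, 81, 87]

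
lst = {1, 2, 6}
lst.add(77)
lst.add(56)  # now {1, 2, 6, 56, 77}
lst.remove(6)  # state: {1, 2, 56, 77}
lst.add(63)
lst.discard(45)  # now {1, 2, 56, 63, 77}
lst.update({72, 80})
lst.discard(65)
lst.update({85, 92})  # {1, 2, 56, 63, 72, 77, 80, 85, 92}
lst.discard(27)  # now {1, 2, 56, 63, 72, 77, 80, 85, 92}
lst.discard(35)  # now {1, 2, 56, 63, 72, 77, 80, 85, 92}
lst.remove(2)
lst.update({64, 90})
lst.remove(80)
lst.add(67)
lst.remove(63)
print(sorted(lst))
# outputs [1, 56, 64, 67, 72, 77, 85, 90, 92]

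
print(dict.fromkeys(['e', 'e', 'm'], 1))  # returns {'e': 1, 'm': 1}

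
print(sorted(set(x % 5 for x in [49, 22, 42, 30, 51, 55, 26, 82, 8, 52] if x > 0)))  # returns [0, 1, 2, 3, 4]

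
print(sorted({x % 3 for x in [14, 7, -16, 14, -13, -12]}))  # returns [0, 1, 2]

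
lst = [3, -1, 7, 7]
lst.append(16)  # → [3, -1, 7, 7, 16]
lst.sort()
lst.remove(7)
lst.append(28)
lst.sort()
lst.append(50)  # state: [-1, 3, 7, 16, 28, 50]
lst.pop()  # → 50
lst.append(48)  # [-1, 3, 7, 16, 28, 48]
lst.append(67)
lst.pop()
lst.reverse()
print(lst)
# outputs [48, 28, 16, 7, 3, -1]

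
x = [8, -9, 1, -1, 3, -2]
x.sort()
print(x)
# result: [-9, -2, -1, 1, 3, 8]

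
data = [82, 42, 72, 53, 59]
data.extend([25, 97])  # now [82, 42, 72, 53, 59, 25, 97]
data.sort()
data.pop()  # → 97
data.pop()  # 82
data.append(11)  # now [25, 42, 53, 59, 72, 11]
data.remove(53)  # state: [25, 42, 59, 72, 11]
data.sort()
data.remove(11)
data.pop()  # 72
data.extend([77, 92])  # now [25, 42, 59, 77, 92]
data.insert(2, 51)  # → [25, 42, 51, 59, 77, 92]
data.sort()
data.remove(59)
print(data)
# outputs [25, 42, 51, 77, 92]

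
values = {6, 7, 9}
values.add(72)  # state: {6, 7, 9, 72}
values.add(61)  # {6, 7, 9, 61, 72}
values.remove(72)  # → {6, 7, 9, 61}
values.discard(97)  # {6, 7, 9, 61}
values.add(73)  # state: {6, 7, 9, 61, 73}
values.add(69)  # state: {6, 7, 9, 61, 69, 73}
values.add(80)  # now {6, 7, 9, 61, 69, 73, 80}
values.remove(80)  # {6, 7, 9, 61, 69, 73}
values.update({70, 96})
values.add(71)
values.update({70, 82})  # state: {6, 7, 9, 61, 69, 70, 71, 73, 82, 96}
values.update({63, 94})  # {6, 7, 9, 61, 63, 69, 70, 71, 73, 82, 94, 96}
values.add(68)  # {6, 7, 9, 61, 63, 68, 69, 70, 71, 73, 82, 94, 96}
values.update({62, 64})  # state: {6, 7, 9, 61, 62, 63, 64, 68, 69, 70, 71, 73, 82, 94, 96}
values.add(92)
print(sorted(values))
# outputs [6, 7, 9, 61, 62, 63, 64, 68, 69, 70, 71, 73, 82, 92, 94, 96]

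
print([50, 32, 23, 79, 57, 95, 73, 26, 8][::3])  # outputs [50, 79, 73]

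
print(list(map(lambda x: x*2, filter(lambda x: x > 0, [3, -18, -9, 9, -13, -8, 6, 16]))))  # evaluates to [6, 18, 12, 32]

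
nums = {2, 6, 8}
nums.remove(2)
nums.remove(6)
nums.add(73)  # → {8, 73}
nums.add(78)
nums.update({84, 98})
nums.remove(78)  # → {8, 73, 84, 98}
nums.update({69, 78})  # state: {8, 69, 73, 78, 84, 98}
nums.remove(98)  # {8, 69, 73, 78, 84}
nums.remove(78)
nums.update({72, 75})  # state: {8, 69, 72, 73, 75, 84}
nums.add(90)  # {8, 69, 72, 73, 75, 84, 90}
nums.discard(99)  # {8, 69, 72, 73, 75, 84, 90}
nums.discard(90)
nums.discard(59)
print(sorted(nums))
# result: [8, 69, 72, 73, 75, 84]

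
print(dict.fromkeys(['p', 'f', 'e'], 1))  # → {'p': 1, 'f': 1, 'e': 1}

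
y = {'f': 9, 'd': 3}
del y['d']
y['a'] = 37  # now {'f': 9, 'a': 37}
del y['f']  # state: {'a': 37}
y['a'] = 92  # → {'a': 92}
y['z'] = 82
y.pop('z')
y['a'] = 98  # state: {'a': 98}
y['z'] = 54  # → {'a': 98, 'z': 54}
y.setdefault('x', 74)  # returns 74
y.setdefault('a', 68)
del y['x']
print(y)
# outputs {'a': 98, 'z': 54}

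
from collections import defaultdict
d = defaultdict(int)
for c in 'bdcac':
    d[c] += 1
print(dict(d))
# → {'b': 1, 'd': 1, 'c': 2, 'a': 1}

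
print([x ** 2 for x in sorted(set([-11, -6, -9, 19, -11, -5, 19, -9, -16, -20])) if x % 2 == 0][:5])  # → [400, 256, 36]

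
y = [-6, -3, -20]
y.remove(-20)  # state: [-6, -3]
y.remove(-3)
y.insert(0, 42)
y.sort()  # [-6, 42]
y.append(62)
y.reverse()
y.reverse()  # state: [-6, 42, 62]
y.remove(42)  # [-6, 62]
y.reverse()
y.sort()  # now [-6, 62]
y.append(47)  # [-6, 62, 47]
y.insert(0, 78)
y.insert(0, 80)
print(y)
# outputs [80, 78, -6, 62, 47]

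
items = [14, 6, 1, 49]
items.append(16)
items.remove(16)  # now [14, 6, 1, 49]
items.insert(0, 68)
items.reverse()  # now [49, 1, 6, 14, 68]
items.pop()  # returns 68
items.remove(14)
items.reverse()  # [6, 1, 49]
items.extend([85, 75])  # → [6, 1, 49, 85, 75]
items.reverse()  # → [75, 85, 49, 1, 6]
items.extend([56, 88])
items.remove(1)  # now [75, 85, 49, 6, 56, 88]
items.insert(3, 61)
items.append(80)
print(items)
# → [75, 85, 49, 61, 6, 56, 88, 80]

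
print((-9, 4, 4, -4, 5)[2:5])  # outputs (4, -4, 5)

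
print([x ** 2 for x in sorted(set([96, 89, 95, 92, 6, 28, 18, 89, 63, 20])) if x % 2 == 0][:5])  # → [36, 324, 400, 784, 8464]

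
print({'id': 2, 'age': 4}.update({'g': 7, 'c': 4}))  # None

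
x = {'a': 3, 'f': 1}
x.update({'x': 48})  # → {'a': 3, 'f': 1, 'x': 48}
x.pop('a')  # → 3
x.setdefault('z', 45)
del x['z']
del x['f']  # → {'x': 48}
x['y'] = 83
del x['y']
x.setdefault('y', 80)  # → 80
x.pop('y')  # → 80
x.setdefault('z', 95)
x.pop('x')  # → 48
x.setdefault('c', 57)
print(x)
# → {'z': 95, 'c': 57}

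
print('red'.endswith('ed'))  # True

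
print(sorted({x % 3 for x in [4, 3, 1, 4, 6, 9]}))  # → [0, 1]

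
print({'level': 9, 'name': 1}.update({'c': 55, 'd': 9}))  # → None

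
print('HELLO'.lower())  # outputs hello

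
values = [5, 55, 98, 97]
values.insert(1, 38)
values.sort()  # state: [5, 38, 55, 97, 98]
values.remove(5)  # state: [38, 55, 97, 98]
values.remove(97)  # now [38, 55, 98]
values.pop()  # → 98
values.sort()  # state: [38, 55]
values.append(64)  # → [38, 55, 64]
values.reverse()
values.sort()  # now [38, 55, 64]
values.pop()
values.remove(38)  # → [55]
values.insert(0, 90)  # [90, 55]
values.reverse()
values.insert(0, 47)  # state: [47, 55, 90]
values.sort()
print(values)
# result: [47, 55, 90]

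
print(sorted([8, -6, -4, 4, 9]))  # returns [-6, -4, 4, 8, 9]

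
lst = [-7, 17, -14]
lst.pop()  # -14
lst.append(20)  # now [-7, 17, 20]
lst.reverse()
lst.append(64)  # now [20, 17, -7, 64]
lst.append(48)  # [20, 17, -7, 64, 48]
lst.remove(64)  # [20, 17, -7, 48]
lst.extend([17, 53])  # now [20, 17, -7, 48, 17, 53]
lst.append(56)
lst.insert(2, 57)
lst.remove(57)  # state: [20, 17, -7, 48, 17, 53, 56]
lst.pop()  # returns 56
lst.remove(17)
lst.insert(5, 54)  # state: [20, -7, 48, 17, 53, 54]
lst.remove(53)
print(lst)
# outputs [20, -7, 48, 17, 54]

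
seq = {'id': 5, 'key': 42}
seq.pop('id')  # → 5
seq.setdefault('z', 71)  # 71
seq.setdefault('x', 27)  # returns 27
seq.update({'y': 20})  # {'key': 42, 'z': 71, 'x': 27, 'y': 20}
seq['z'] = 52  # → {'key': 42, 'z': 52, 'x': 27, 'y': 20}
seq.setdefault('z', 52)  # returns 52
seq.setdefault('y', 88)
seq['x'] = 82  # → {'key': 42, 'z': 52, 'x': 82, 'y': 20}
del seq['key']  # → {'z': 52, 'x': 82, 'y': 20}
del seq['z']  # {'x': 82, 'y': 20}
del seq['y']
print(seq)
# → {'x': 82}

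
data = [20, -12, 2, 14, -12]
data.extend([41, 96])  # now [20, -12, 2, 14, -12, 41, 96]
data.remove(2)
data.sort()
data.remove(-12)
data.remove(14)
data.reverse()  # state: [96, 41, 20, -12]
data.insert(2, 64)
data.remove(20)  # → [96, 41, 64, -12]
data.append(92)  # [96, 41, 64, -12, 92]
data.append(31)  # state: [96, 41, 64, -12, 92, 31]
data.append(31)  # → [96, 41, 64, -12, 92, 31, 31]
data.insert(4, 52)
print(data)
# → [96, 41, 64, -12, 52, 92, 31, 31]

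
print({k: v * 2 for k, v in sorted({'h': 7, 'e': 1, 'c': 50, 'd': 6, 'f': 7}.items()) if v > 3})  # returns {'c': 100, 'd': 12, 'f': 14, 'h': 14}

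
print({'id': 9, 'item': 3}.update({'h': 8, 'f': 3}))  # None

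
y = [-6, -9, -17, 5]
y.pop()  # 5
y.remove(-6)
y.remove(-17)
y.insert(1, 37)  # [-9, 37]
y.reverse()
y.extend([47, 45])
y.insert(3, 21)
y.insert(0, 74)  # [74, 37, -9, 47, 21, 45]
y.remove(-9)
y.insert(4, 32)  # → [74, 37, 47, 21, 32, 45]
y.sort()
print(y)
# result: [21, 32, 37, 45, 47, 74]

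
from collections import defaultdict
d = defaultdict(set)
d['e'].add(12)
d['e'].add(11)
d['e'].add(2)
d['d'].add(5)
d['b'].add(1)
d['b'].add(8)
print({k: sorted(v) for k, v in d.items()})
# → {'e': [2, 11, 12], 'd': [5], 'b': [1, 8]}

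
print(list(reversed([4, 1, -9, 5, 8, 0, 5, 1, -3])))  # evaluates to [-3, 1, 5, 0, 8, 5, -9, 1, 4]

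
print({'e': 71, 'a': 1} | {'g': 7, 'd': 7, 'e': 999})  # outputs {'e': 999, 'a': 1, 'g': 7, 'd': 7}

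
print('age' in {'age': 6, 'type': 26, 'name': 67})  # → True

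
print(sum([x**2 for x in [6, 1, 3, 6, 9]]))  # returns 163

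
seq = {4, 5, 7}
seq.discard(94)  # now {4, 5, 7}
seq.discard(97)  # {4, 5, 7}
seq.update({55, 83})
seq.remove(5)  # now {4, 7, 55, 83}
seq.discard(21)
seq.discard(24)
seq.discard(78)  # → {4, 7, 55, 83}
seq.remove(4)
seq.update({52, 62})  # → {7, 52, 55, 62, 83}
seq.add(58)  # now {7, 52, 55, 58, 62, 83}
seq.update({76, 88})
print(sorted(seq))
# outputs [7, 52, 55, 58, 62, 76, 83, 88]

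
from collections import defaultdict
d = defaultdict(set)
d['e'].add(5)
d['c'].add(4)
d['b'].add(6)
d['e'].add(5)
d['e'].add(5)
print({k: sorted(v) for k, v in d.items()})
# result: {'e': [5], 'c': [4], 'b': [6]}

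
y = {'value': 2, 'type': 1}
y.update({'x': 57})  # {'value': 2, 'type': 1, 'x': 57}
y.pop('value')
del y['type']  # {'x': 57}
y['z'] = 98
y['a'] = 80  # {'x': 57, 'z': 98, 'a': 80}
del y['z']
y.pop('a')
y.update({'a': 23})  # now {'x': 57, 'a': 23}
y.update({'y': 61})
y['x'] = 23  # {'x': 23, 'a': 23, 'y': 61}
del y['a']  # {'x': 23, 'y': 61}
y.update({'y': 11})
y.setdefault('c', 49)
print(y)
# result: {'x': 23, 'y': 11, 'c': 49}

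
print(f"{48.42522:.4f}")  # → 48.4252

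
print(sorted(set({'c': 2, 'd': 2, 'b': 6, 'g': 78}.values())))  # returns [2, 6, 78]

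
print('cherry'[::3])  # cr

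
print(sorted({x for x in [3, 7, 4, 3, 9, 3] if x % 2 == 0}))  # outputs [4]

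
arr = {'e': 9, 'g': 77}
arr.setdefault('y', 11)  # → 11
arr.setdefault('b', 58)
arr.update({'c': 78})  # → {'e': 9, 'g': 77, 'y': 11, 'b': 58, 'c': 78}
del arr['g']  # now {'e': 9, 'y': 11, 'b': 58, 'c': 78}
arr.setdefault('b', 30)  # 58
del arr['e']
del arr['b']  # {'y': 11, 'c': 78}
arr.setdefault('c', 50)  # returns 78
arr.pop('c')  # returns 78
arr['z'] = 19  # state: {'y': 11, 'z': 19}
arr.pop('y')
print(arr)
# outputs {'z': 19}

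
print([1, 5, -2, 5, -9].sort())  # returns None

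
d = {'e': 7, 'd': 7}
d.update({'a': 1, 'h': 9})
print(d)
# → {'e': 7, 'd': 7, 'a': 1, 'h': 9}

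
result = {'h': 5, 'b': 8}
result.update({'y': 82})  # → {'h': 5, 'b': 8, 'y': 82}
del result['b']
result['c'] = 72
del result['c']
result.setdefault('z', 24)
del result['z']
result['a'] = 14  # {'h': 5, 'y': 82, 'a': 14}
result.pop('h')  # 5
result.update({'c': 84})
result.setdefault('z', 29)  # 29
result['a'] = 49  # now {'y': 82, 'a': 49, 'c': 84, 'z': 29}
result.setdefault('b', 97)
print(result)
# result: {'y': 82, 'a': 49, 'c': 84, 'z': 29, 'b': 97}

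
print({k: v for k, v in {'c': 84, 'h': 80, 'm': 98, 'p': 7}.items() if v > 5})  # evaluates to {'c': 84, 'h': 80, 'm': 98, 'p': 7}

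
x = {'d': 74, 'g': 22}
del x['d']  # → {'g': 22}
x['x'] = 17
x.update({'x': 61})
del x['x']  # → {'g': 22}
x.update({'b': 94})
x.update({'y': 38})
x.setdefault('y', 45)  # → 38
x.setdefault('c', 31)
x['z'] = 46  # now {'g': 22, 'b': 94, 'y': 38, 'c': 31, 'z': 46}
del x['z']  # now {'g': 22, 'b': 94, 'y': 38, 'c': 31}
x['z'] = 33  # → {'g': 22, 'b': 94, 'y': 38, 'c': 31, 'z': 33}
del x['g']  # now {'b': 94, 'y': 38, 'c': 31, 'z': 33}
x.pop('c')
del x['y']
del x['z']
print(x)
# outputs {'b': 94}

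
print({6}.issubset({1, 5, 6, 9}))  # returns True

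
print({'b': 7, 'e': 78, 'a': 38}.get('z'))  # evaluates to None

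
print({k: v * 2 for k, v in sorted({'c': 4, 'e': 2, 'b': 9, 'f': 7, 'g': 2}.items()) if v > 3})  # {'b': 18, 'c': 8, 'f': 14}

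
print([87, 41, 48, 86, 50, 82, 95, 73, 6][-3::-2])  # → [95, 50, 48, 87]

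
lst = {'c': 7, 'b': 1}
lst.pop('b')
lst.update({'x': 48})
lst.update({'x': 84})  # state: {'c': 7, 'x': 84}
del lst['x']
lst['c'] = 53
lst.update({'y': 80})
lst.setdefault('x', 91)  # 91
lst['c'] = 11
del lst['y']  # {'c': 11, 'x': 91}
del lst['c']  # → {'x': 91}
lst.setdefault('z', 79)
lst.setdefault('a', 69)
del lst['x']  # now {'z': 79, 'a': 69}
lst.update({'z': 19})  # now {'z': 19, 'a': 69}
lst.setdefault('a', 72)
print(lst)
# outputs {'z': 19, 'a': 69}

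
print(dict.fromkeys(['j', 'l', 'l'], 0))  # {'j': 0, 'l': 0}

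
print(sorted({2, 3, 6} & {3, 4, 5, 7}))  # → [3]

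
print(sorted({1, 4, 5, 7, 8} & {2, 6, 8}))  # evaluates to [8]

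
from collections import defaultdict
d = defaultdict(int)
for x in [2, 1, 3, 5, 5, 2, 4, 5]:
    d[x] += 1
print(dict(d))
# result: {2: 2, 1: 1, 3: 1, 5: 3, 4: 1}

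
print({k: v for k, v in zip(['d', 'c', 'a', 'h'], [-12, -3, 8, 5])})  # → {'d': -12, 'c': -3, 'a': 8, 'h': 5}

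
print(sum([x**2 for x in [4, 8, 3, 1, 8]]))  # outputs 154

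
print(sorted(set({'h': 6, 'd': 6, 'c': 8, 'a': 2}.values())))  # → [2, 6, 8]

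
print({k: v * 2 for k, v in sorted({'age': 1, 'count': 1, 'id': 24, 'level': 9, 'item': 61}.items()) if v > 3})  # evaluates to {'id': 48, 'item': 122, 'level': 18}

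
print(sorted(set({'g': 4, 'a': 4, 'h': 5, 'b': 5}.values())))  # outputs [4, 5]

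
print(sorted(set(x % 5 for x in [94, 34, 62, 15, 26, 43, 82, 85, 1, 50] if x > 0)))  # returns [0, 1, 2, 3, 4]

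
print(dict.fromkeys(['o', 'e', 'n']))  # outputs {'o': None, 'e': None, 'n': None}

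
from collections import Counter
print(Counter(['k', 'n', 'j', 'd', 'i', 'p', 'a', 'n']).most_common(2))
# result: [('n', 2), ('k', 1)]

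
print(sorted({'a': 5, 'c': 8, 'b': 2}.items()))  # [('a', 5), ('b', 2), ('c', 8)]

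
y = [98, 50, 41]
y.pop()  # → 41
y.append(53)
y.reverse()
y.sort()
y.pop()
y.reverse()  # [53, 50]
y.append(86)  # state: [53, 50, 86]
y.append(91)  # [53, 50, 86, 91]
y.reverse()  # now [91, 86, 50, 53]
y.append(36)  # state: [91, 86, 50, 53, 36]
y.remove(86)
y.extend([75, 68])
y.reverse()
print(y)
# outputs [68, 75, 36, 53, 50, 91]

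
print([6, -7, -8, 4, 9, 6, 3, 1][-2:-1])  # [3]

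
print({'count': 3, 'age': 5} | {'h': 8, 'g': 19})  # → {'count': 3, 'age': 5, 'h': 8, 'g': 19}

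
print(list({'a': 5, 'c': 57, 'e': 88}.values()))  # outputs [5, 57, 88]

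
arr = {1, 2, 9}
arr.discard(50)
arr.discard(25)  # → {1, 2, 9}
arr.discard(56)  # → {1, 2, 9}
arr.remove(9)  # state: {1, 2}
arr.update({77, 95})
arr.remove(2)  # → {1, 77, 95}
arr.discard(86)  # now {1, 77, 95}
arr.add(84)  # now {1, 77, 84, 95}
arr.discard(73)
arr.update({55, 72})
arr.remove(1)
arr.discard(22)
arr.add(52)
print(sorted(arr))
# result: [52, 55, 72, 77, 84, 95]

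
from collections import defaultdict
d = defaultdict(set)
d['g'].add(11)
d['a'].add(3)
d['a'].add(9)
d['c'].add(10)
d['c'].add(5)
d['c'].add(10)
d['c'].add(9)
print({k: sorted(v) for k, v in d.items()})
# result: {'g': [11], 'a': [3, 9], 'c': [5, 9, 10]}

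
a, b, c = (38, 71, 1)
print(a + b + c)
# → 110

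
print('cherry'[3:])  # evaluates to rry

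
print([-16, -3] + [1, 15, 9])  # [-16, -3, 1, 15, 9]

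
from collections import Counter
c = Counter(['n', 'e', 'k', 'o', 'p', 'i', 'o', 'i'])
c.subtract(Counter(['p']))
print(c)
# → Counter({'o': 2, 'i': 2, 'n': 1, 'e': 1, 'k': 1, 'p': 0})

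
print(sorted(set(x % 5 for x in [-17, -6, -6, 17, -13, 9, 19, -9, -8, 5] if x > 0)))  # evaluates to [0, 2, 4]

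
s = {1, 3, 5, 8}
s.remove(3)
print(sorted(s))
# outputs [1, 5, 8]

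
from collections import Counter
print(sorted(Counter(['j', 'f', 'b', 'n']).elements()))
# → ['b', 'f', 'j', 'n']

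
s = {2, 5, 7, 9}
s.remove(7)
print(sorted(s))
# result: [2, 5, 9]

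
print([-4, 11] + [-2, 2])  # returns [-4, 11, -2, 2]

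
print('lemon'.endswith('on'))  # True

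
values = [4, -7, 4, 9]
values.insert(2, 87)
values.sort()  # [-7, 4, 4, 9, 87]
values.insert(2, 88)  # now [-7, 4, 88, 4, 9, 87]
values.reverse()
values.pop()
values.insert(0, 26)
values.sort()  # [4, 4, 9, 26, 87, 88]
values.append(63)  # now [4, 4, 9, 26, 87, 88, 63]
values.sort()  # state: [4, 4, 9, 26, 63, 87, 88]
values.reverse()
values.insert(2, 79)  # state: [88, 87, 79, 63, 26, 9, 4, 4]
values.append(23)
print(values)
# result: [88, 87, 79, 63, 26, 9, 4, 4, 23]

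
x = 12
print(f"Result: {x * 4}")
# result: Result: 48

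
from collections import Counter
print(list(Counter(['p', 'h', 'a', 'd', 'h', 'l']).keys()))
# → ['p', 'h', 'a', 'd', 'l']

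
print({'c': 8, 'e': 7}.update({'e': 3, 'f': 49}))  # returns None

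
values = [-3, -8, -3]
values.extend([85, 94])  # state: [-3, -8, -3, 85, 94]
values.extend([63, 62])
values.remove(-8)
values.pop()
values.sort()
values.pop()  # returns 94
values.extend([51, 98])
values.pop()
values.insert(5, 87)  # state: [-3, -3, 63, 85, 51, 87]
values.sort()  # [-3, -3, 51, 63, 85, 87]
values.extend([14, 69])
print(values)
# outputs [-3, -3, 51, 63, 85, 87, 14, 69]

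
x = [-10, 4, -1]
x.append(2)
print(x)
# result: [-10, 4, -1, 2]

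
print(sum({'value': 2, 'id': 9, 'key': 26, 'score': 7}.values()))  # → 44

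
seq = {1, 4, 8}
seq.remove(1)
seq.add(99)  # {4, 8, 99}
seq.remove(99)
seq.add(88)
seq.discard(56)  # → {4, 8, 88}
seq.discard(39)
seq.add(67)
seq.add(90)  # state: {4, 8, 67, 88, 90}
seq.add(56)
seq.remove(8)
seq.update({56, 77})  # {4, 56, 67, 77, 88, 90}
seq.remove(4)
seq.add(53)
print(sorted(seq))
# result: [53, 56, 67, 77, 88, 90]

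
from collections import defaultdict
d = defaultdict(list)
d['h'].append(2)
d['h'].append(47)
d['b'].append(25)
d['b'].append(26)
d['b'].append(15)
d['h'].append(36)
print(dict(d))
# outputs {'h': [2, 47, 36], 'b': [25, 26, 15]}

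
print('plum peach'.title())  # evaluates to Plum Peach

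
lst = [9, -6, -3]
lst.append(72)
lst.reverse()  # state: [72, -3, -6, 9]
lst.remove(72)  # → [-3, -6, 9]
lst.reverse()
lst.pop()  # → -3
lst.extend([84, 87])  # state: [9, -6, 84, 87]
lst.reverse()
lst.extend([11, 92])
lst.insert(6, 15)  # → [87, 84, -6, 9, 11, 92, 15]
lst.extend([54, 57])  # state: [87, 84, -6, 9, 11, 92, 15, 54, 57]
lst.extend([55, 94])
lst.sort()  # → [-6, 9, 11, 15, 54, 55, 57, 84, 87, 92, 94]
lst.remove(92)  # [-6, 9, 11, 15, 54, 55, 57, 84, 87, 94]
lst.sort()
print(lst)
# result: [-6, 9, 11, 15, 54, 55, 57, 84, 87, 94]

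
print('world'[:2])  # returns wo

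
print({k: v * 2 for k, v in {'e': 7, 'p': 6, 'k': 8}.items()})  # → {'e': 14, 'p': 12, 'k': 16}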